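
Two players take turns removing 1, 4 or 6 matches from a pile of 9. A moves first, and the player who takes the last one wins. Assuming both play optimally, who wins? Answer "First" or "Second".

First

Compute winning (W) and losing (L) positions by backward induction:
i:   0  1  2  3  4  5  6  7  8  9
     L  W  L  W  W  L  W  L  W  W
Position 9 is W, so the first player wins.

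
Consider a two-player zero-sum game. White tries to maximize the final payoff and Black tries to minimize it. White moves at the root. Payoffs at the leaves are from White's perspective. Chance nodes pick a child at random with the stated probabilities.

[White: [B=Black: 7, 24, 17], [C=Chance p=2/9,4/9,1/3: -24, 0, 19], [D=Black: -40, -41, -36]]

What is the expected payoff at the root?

B (Black): min(7, 24, 17) = 7
C (Chance): 2/9·-24 + 4/9·0 + 1/3·19 = 1
D (Black): min(-40, -41, -36) = -41
Root (White): max(7, 1, -41) = 7

7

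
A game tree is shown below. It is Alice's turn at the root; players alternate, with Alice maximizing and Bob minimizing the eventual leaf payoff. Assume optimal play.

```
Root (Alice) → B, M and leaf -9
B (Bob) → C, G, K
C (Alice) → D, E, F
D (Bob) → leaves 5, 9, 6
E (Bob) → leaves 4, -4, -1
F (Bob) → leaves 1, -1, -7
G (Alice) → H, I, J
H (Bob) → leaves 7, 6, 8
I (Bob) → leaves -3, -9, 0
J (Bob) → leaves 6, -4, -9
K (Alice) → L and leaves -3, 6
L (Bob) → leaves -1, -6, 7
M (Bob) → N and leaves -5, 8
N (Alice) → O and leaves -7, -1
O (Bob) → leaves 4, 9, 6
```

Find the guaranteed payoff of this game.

D (Bob): min(5, 9, 6) = 5
E (Bob): min(4, -4, -1) = -4
F (Bob): min(1, -1, -7) = -7
C (Alice): max(5, -4, -7) = 5
H (Bob): min(7, 6, 8) = 6
I (Bob): min(-3, -9, 0) = -9
J (Bob): min(6, -4, -9) = -9
G (Alice): max(6, -9, -9) = 6
L (Bob): min(-1, -6, 7) = -6
K (Alice): max(-6, -3, 6) = 6
B (Bob): min(5, 6, 6) = 5
O (Bob): min(4, 9, 6) = 4
N (Alice): max(4, -7, -1) = 4
M (Bob): min(4, -5, 8) = -5
Root (Alice): max(5, -5, -9) = 5

5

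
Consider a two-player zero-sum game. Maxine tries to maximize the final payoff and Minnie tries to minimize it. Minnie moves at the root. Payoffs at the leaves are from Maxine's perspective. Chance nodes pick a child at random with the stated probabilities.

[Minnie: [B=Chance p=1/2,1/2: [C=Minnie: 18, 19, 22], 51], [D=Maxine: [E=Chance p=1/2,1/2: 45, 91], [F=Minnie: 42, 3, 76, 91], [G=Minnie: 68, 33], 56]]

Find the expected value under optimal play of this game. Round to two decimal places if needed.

C (Minnie): min(18, 19, 22) = 18
B (Chance): 1/2·18 + 1/2·51 = 34.5
E (Chance): 1/2·45 + 1/2·91 = 68
F (Minnie): min(42, 3, 76, 91) = 3
G (Minnie): min(68, 33) = 33
D (Maxine): max(68, 3, 33, 56) = 68
Root (Minnie): min(34.5, 68) = 34.5

34.5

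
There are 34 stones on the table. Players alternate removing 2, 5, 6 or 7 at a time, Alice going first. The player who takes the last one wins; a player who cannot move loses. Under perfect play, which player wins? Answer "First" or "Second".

First

Positions where the player to move wins (W) vs loses (L):
i:   0  1  2  3  4  5  6  7  8  9 10 11 12 13 14 15 16 17 18 19 20 21 22 23 24 25 26 27 28 29 30 31 32 33 34
     L  L  W  W  L  W  W  W  W  W  W  W  L  L  W  W  L  W  W  W  W  W  W  W  L  L  W  W  L  W  W  W  W  W  W
Position 34 is W, so the first player wins.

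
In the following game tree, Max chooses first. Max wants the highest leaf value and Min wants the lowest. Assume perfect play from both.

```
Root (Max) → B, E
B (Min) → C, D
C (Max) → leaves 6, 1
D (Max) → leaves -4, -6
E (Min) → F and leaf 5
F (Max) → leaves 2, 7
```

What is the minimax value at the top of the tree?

C (Max): max(6, 1) = 6
D (Max): max(-4, -6) = -4
B (Min): min(6, -4) = -4
F (Max): max(2, 7) = 7
E (Min): min(7, 5) = 5
Root (Max): max(-4, 5) = 5

5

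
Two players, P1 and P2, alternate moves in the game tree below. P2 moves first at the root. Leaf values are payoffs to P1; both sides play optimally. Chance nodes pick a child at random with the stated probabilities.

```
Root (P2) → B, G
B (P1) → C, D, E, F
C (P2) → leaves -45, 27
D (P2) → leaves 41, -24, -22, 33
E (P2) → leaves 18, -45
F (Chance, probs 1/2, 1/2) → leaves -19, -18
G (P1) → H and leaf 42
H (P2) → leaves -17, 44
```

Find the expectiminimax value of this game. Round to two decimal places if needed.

-18.5

C (P2): min(-45, 27) = -45
D (P2): min(41, -24, -22, 33) = -24
E (P2): min(18, -45) = -45
F (Chance): 1/2·-19 + 1/2·-18 = -18.5
B (P1): max(-45, -24, -45, -18.5) = -18.5
H (P2): min(-17, 44) = -17
G (P1): max(-17, 42) = 42
Root (P2): min(-18.5, 42) = -18.5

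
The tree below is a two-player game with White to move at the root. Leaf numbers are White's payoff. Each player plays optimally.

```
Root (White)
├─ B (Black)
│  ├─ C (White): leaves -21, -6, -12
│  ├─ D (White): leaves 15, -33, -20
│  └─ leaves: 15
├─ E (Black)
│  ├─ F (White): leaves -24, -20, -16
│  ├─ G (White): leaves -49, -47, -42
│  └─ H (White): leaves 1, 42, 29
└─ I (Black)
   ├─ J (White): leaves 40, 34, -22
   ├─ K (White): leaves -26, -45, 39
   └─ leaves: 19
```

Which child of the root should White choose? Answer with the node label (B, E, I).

C (White): max(-21, -6, -12) = -6
D (White): max(15, -33, -20) = 15
B (Black): min(-6, 15, 15) = -6
F (White): max(-24, -20, -16) = -16
G (White): max(-49, -47, -42) = -42
H (White): max(1, 42, 29) = 42
E (Black): min(-16, -42, 42) = -42
J (White): max(40, 34, -22) = 40
K (White): max(-26, -45, 39) = 39
I (Black): min(40, 39, 19) = 19
Root (White): max(-6, -42, 19) = 19
White picks the child with the highest value: I (value 19).

I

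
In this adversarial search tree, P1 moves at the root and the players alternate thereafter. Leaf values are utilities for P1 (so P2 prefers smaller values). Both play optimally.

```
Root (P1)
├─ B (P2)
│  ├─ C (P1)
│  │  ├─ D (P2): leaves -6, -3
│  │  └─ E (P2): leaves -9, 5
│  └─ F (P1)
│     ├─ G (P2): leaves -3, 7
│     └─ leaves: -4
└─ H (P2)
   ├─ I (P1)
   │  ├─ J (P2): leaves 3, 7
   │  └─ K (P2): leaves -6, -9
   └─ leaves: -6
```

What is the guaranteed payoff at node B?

D: min(-6, -3) = -6
E: min(-9, 5) = -9
C: max(-6, -9) = -6
G: min(-3, 7) = -3
F: max(-3, -4) = -3
B: min(-6, -3) = -6

-6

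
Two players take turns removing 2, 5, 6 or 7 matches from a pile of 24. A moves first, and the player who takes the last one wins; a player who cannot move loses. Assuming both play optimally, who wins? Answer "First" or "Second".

Second

Positions where the player to move wins (W) vs loses (L):
i:   0  1  2  3  4  5  6  7  8  9 10 11 12 13 14 15 16 17 18 19 20 21 22 23 24
     L  L  W  W  L  W  W  W  W  W  W  W  L  L  W  W  L  W  W  W  W  W  W  W  L
Position 24 is L, so the second player wins.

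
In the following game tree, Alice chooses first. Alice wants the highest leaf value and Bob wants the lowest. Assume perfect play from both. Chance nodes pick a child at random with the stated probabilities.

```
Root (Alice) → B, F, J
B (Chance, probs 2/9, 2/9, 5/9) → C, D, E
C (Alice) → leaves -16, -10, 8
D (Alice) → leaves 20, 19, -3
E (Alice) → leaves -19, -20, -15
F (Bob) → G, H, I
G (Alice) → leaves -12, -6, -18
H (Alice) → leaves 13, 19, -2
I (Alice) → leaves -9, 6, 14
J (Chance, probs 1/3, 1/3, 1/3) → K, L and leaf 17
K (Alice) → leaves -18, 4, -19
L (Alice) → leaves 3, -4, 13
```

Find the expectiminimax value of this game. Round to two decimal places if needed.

11.33

C (Alice): max(-16, -10, 8) = 8
D (Alice): max(20, 19, -3) = 20
E (Alice): max(-19, -20, -15) = -15
B (Chance): 2/9·8 + 2/9·20 + 5/9·-15 = -2.11
G (Alice): max(-12, -6, -18) = -6
H (Alice): max(13, 19, -2) = 19
I (Alice): max(-9, 6, 14) = 14
F (Bob): min(-6, 19, 14) = -6
K (Alice): max(-18, 4, -19) = 4
L (Alice): max(3, -4, 13) = 13
J (Chance): 1/3·4 + 1/3·13 + 1/3·17 = 11.33
Root (Alice): max(-2.11, -6, 11.33) = 11.33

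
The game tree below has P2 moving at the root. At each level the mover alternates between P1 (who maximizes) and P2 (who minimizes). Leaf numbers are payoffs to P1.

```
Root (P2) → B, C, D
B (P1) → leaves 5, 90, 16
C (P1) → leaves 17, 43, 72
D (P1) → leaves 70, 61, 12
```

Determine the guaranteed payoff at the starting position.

70

B (P1): max(5, 90, 16) = 90
C (P1): max(17, 43, 72) = 72
D (P1): max(70, 61, 12) = 70
Root (P2): min(90, 72, 70) = 70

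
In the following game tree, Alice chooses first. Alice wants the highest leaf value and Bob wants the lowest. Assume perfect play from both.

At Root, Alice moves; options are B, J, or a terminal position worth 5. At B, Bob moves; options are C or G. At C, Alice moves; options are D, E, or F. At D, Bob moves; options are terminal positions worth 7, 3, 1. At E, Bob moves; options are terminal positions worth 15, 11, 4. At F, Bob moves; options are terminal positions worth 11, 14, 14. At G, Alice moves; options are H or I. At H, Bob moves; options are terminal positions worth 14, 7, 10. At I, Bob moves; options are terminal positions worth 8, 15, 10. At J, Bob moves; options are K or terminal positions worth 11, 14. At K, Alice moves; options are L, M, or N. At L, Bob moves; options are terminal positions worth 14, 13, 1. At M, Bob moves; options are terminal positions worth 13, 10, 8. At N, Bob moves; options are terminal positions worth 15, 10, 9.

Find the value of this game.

9

D (Bob): min(7, 3, 1) = 1
E (Bob): min(15, 11, 4) = 4
F (Bob): min(11, 14, 14) = 11
C (Alice): max(1, 4, 11) = 11
H (Bob): min(14, 7, 10) = 7
I (Bob): min(8, 15, 10) = 8
G (Alice): max(7, 8) = 8
B (Bob): min(11, 8) = 8
L (Bob): min(14, 13, 1) = 1
M (Bob): min(13, 10, 8) = 8
N (Bob): min(15, 10, 9) = 9
K (Alice): max(1, 8, 9) = 9
J (Bob): min(9, 11, 14) = 9
Root (Alice): max(8, 9, 5) = 9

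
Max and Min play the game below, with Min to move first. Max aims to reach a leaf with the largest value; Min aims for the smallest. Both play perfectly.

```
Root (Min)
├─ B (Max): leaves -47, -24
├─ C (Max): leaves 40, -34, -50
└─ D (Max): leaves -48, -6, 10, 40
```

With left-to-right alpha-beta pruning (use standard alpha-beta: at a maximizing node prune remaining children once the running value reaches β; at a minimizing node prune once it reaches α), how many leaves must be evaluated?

B [α=-∞,β=+∞]: v=-24
C [α=-∞,β=-24]: v=40 after child 1 ≥ β → β-cutoff, skip 2
D [α=-∞,β=-24]: v=-6 after child 2 ≥ β → β-cutoff, skip 2
Root [α=-∞,β=+∞]: v=-24
Leaves evaluated: 5 of 9.

5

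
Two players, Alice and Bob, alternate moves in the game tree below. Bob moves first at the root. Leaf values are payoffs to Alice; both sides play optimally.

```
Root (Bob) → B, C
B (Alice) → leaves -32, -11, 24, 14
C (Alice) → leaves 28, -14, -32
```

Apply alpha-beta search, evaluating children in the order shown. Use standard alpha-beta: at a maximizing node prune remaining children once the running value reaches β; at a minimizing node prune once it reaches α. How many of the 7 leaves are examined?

B [α=-∞,β=+∞]: v=24
C [α=-∞,β=24]: v=28 after child 1 ≥ β → β-cutoff, skip 2
Root [α=-∞,β=+∞]: v=24
Leaves evaluated: 5 of 7.

5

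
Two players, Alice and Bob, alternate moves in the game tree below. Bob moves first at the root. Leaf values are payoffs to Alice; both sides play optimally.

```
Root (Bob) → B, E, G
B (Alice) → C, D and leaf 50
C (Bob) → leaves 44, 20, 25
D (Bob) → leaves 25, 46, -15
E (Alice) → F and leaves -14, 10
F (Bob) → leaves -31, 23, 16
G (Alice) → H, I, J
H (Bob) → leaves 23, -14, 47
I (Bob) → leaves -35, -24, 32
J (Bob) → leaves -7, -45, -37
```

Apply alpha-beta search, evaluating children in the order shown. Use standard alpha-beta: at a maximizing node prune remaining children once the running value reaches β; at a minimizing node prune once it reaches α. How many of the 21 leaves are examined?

C [α=-∞,β=+∞]: v=20
D [α=20,β=+∞]: v=-15
B [α=-∞,β=+∞]: v=50
F [α=-∞,β=50]: v=-31
E [α=-∞,β=50]: v=10
H [α=-∞,β=10]: v=-14
I [α=-14,β=10]: v=-35 after child 1 ≤ α → α-cutoff, skip 2
J [α=-14,β=10]: v=-45 after child 2 ≤ α → α-cutoff, skip 1
G [α=-∞,β=10]: v=-14
Root [α=-∞,β=+∞]: v=-14
Leaves evaluated: 18 of 21.

18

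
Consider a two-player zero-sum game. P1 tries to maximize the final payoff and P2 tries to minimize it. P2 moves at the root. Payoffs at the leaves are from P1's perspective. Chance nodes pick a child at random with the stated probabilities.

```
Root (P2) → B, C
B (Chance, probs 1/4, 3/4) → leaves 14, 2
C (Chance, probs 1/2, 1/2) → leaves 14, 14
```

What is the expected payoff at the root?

B (Chance): 1/4·14 + 3/4·2 = 5
C (Chance): 1/2·14 + 1/2·14 = 14
Root (P2): min(5, 14) = 5

5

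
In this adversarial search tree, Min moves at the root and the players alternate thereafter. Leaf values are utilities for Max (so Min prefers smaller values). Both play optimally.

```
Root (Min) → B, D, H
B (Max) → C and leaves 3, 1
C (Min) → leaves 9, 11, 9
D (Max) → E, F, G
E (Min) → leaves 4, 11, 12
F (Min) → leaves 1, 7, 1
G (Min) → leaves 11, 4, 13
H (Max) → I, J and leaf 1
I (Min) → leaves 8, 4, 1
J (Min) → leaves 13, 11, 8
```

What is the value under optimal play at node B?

9

C: min(9, 11, 9) = 9
B: max(9, 3, 1) = 9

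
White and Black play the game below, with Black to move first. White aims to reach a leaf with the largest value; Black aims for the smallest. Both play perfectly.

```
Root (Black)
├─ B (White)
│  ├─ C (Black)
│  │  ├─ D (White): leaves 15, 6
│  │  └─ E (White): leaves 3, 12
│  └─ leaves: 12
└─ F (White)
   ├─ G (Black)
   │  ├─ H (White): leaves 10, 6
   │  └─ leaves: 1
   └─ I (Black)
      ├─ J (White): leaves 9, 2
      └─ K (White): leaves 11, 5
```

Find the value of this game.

9

D (White): max(15, 6) = 15
E (White): max(3, 12) = 12
C (Black): min(15, 12) = 12
B (White): max(12, 12) = 12
H (White): max(10, 6) = 10
G (Black): min(10, 1) = 1
J (White): max(9, 2) = 9
K (White): max(11, 5) = 11
I (Black): min(9, 11) = 9
F (White): max(1, 9) = 9
Root (Black): min(12, 9) = 9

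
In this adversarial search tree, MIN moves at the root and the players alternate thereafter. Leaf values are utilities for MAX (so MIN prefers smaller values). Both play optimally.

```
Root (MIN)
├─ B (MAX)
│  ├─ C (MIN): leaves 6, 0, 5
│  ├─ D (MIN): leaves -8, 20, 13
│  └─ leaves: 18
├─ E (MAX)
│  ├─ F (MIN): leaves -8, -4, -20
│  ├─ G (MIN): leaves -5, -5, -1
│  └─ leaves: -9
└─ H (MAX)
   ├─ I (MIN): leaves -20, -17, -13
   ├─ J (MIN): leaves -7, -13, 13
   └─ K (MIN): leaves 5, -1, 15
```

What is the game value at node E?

F: min(-8, -4, -20) = -20
G: min(-5, -5, -1) = -5
E: max(-20, -5, -9) = -5

-5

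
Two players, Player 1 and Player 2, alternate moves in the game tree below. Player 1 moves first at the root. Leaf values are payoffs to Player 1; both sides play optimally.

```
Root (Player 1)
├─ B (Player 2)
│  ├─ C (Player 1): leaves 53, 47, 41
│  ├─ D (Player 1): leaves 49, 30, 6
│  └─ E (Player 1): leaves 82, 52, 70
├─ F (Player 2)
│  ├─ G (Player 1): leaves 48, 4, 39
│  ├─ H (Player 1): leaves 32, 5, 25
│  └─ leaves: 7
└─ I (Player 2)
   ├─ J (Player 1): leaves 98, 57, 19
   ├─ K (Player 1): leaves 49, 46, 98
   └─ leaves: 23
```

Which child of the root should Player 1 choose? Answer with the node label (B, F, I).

C (Player 1): max(53, 47, 41) = 53
D (Player 1): max(49, 30, 6) = 49
E (Player 1): max(82, 52, 70) = 82
B (Player 2): min(53, 49, 82) = 49
G (Player 1): max(48, 4, 39) = 48
H (Player 1): max(32, 5, 25) = 32
F (Player 2): min(48, 32, 7) = 7
J (Player 1): max(98, 57, 19) = 98
K (Player 1): max(49, 46, 98) = 98
I (Player 2): min(98, 98, 23) = 23
Root (Player 1): max(49, 7, 23) = 49
Player 1 picks the child with the highest value: B (value 49).

B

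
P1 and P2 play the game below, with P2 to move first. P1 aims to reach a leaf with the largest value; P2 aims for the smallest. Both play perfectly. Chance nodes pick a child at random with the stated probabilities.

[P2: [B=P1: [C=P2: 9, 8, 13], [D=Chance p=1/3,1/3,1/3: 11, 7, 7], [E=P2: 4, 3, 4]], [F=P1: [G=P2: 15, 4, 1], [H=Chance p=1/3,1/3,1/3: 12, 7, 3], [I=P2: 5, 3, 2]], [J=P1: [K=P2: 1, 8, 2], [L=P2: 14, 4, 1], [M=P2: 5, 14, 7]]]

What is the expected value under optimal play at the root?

C (P2): min(9, 8, 13) = 8
D (Chance): 1/3·11 + 1/3·7 + 1/3·7 = 8.33
E (P2): min(4, 3, 4) = 3
B (P1): max(8, 8.33, 3) = 8.33
G (P2): min(15, 4, 1) = 1
H (Chance): 1/3·12 + 1/3·7 + 1/3·3 = 7.33
I (P2): min(5, 3, 2) = 2
F (P1): max(1, 7.33, 2) = 7.33
K (P2): min(1, 8, 2) = 1
L (P2): min(14, 4, 1) = 1
M (P2): min(5, 14, 7) = 5
J (P1): max(1, 1, 5) = 5
Root (P2): min(8.33, 7.33, 5) = 5

5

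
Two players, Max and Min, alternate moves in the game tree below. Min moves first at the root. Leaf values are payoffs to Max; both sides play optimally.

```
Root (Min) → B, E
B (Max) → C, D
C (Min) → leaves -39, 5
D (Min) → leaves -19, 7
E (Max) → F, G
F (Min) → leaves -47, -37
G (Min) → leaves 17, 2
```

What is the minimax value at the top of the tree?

C (Min): min(-39, 5) = -39
D (Min): min(-19, 7) = -19
B (Max): max(-39, -19) = -19
F (Min): min(-47, -37) = -47
G (Min): min(17, 2) = 2
E (Max): max(-47, 2) = 2
Root (Min): min(-19, 2) = -19

-19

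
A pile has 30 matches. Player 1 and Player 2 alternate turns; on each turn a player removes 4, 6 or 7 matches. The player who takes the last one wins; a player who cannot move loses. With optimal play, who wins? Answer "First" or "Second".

i:   0  1  2  3  4  5  6  7  8  9 10 11 12 13 14 15 16 17 18 19 20 21 22 23 24 25 26 27 28 29 30
     L  L  L  L  W  W  W  W  W  W  W  L  L  L  L  W  W  W  W  W  W  W  L  L  L  L  W  W  W  W  W
Position 30 is W, so the first player wins.

First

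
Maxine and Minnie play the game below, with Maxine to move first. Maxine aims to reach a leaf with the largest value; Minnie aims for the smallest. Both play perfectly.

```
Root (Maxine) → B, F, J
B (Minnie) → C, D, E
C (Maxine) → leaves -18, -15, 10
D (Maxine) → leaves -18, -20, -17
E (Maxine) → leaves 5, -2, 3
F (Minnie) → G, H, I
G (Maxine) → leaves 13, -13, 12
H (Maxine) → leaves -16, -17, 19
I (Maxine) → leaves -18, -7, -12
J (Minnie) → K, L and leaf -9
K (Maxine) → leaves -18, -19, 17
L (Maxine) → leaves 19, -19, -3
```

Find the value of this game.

C (Maxine): max(-18, -15, 10) = 10
D (Maxine): max(-18, -20, -17) = -17
E (Maxine): max(5, -2, 3) = 5
B (Minnie): min(10, -17, 5) = -17
G (Maxine): max(13, -13, 12) = 13
H (Maxine): max(-16, -17, 19) = 19
I (Maxine): max(-18, -7, -12) = -7
F (Minnie): min(13, 19, -7) = -7
K (Maxine): max(-18, -19, 17) = 17
L (Maxine): max(19, -19, -3) = 19
J (Minnie): min(17, 19, -9) = -9
Root (Maxine): max(-17, -7, -9) = -7

-7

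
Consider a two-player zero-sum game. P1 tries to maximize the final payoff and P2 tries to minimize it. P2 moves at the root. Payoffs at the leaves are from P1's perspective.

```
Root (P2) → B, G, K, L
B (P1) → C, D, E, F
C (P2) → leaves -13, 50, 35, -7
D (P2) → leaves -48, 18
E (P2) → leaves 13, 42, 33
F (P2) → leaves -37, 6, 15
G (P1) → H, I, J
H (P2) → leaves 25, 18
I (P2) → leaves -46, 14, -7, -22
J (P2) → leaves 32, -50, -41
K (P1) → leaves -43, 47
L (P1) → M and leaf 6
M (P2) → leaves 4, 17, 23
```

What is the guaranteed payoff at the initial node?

C (P2): min(-13, 50, 35, -7) = -13
D (P2): min(-48, 18) = -48
E (P2): min(13, 42, 33) = 13
F (P2): min(-37, 6, 15) = -37
B (P1): max(-13, -48, 13, -37) = 13
H (P2): min(25, 18) = 18
I (P2): min(-46, 14, -7, -22) = -46
J (P2): min(32, -50, -41) = -50
G (P1): max(18, -46, -50) = 18
K (P1): max(-43, 47) = 47
M (P2): min(4, 17, 23) = 4
L (P1): max(4, 6) = 6
Root (P2): min(13, 18, 47, 6) = 6

6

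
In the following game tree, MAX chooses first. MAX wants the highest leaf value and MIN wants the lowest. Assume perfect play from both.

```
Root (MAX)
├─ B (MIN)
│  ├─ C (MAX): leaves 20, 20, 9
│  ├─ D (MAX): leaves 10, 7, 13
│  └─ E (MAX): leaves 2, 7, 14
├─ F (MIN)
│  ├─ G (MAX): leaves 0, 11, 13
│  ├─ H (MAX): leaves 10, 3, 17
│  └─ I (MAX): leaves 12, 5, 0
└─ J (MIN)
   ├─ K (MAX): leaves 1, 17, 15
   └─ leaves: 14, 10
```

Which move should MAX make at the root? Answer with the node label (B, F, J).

B

C (MAX): max(20, 20, 9) = 20
D (MAX): max(10, 7, 13) = 13
E (MAX): max(2, 7, 14) = 14
B (MIN): min(20, 13, 14) = 13
G (MAX): max(0, 11, 13) = 13
H (MAX): max(10, 3, 17) = 17
I (MAX): max(12, 5, 0) = 12
F (MIN): min(13, 17, 12) = 12
K (MAX): max(1, 17, 15) = 17
J (MIN): min(17, 14, 10) = 10
Root (MAX): max(13, 12, 10) = 13
MAX picks the child with the highest value: B (value 13).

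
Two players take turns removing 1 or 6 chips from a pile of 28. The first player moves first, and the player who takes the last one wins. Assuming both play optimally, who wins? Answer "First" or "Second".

Second

Positions where the player to move wins (W) vs loses (L):
i:   0  1  2  3  4  5  6  7  8  9 10 11 12 13 14 15 16 17 18 19 20 21 22 23 24 25 26 27 28
     L  W  L  W  L  W  W  L  W  L  W  L  W  W  L  W  L  W  L  W  W  L  W  L  W  L  W  W  L
Position 28 is L, so the second player wins.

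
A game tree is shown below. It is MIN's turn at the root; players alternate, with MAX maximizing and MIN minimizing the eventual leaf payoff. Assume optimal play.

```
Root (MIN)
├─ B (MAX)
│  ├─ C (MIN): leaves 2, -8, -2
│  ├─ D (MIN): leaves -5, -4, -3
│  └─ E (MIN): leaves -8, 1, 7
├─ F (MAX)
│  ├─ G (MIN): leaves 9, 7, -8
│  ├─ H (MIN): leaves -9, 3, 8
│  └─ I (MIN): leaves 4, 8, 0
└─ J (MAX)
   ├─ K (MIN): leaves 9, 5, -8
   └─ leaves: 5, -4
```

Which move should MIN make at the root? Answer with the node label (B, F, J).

C (MIN): min(2, -8, -2) = -8
D (MIN): min(-5, -4, -3) = -5
E (MIN): min(-8, 1, 7) = -8
B (MAX): max(-8, -5, -8) = -5
G (MIN): min(9, 7, -8) = -8
H (MIN): min(-9, 3, 8) = -9
I (MIN): min(4, 8, 0) = 0
F (MAX): max(-8, -9, 0) = 0
K (MIN): min(9, 5, -8) = -8
J (MAX): max(-8, 5, -4) = 5
Root (MIN): min(-5, 0, 5) = -5
MIN picks the child with the lowest value: B (value -5).

B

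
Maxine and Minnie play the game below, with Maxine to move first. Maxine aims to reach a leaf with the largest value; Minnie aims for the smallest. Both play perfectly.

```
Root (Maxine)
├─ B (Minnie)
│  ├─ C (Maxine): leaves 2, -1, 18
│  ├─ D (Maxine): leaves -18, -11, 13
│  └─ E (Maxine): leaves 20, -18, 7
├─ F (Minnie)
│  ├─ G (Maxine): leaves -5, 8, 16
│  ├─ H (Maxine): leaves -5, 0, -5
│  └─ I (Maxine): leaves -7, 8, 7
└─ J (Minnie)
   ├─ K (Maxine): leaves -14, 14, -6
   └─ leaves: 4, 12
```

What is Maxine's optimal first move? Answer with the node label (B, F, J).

C (Maxine): max(2, -1, 18) = 18
D (Maxine): max(-18, -11, 13) = 13
E (Maxine): max(20, -18, 7) = 20
B (Minnie): min(18, 13, 20) = 13
G (Maxine): max(-5, 8, 16) = 16
H (Maxine): max(-5, 0, -5) = 0
I (Maxine): max(-7, 8, 7) = 8
F (Minnie): min(16, 0, 8) = 0
K (Maxine): max(-14, 14, -6) = 14
J (Minnie): min(14, 4, 12) = 4
Root (Maxine): max(13, 0, 4) = 13
Maxine picks the child with the highest value: B (value 13).

B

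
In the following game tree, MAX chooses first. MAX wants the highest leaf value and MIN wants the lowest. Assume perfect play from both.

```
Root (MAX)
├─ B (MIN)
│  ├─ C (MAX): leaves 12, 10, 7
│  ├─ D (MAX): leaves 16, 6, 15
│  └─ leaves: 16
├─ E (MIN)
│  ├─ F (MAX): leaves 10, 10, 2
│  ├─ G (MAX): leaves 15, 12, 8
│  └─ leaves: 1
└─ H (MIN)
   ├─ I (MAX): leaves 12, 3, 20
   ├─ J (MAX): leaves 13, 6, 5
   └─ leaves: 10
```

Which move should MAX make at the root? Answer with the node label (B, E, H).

B

C (MAX): max(12, 10, 7) = 12
D (MAX): max(16, 6, 15) = 16
B (MIN): min(12, 16, 16) = 12
F (MAX): max(10, 10, 2) = 10
G (MAX): max(15, 12, 8) = 15
E (MIN): min(10, 15, 1) = 1
I (MAX): max(12, 3, 20) = 20
J (MAX): max(13, 6, 5) = 13
H (MIN): min(20, 13, 10) = 10
Root (MAX): max(12, 1, 10) = 12
MAX picks the child with the highest value: B (value 12).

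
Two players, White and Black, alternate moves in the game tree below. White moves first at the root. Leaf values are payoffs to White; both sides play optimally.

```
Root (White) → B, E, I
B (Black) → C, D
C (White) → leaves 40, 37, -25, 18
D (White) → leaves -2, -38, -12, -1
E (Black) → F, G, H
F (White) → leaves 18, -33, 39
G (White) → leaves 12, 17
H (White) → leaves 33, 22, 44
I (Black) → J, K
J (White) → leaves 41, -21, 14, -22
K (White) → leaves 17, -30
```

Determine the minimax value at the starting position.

C (White): max(40, 37, -25, 18) = 40
D (White): max(-2, -38, -12, -1) = -1
B (Black): min(40, -1) = -1
F (White): max(18, -33, 39) = 39
G (White): max(12, 17) = 17
H (White): max(33, 22, 44) = 44
E (Black): min(39, 17, 44) = 17
J (White): max(41, -21, 14, -22) = 41
K (White): max(17, -30) = 17
I (Black): min(41, 17) = 17
Root (White): max(-1, 17, 17) = 17

17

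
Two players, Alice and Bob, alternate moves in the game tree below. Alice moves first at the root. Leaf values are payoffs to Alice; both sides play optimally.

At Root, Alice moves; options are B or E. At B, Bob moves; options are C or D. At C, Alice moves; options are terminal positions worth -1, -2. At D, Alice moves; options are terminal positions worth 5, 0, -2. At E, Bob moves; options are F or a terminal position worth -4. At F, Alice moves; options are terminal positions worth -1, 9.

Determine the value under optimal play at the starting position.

-1

C (Alice): max(-1, -2) = -1
D (Alice): max(5, 0, -2) = 5
B (Bob): min(-1, 5) = -1
F (Alice): max(-1, 9) = 9
E (Bob): min(9, -4) = -4
Root (Alice): max(-1, -4) = -1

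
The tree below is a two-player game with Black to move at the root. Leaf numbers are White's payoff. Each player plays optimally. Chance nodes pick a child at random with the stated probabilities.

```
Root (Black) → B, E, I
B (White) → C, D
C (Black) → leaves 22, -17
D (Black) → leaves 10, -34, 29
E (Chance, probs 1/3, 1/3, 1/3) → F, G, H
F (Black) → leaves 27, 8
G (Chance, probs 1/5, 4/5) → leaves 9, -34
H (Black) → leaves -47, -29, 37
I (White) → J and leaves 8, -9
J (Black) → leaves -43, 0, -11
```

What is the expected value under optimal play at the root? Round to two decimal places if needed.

C (Black): min(22, -17) = -17
D (Black): min(10, -34, 29) = -34
B (White): max(-17, -34) = -17
F (Black): min(27, 8) = 8
G (Chance): 1/5·9 + 4/5·-34 = -25.4
H (Black): min(-47, -29, 37) = -47
E (Chance): 1/3·8 + 1/3·-25.4 + 1/3·-47 = -21.47
J (Black): min(-43, 0, -11) = -43
I (White): max(-43, 8, -9) = 8
Root (Black): min(-17, -21.47, 8) = -21.47

-21.47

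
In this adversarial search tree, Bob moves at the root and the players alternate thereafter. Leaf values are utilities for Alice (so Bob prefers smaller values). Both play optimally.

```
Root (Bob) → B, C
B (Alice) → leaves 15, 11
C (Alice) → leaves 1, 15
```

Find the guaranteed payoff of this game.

15

B (Alice): max(15, 11) = 15
C (Alice): max(1, 15) = 15
Root (Bob): min(15, 15) = 15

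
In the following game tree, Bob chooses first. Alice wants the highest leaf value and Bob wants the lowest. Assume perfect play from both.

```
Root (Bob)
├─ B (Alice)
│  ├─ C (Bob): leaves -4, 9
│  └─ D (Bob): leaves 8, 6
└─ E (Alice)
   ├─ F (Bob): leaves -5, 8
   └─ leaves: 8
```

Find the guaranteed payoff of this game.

6

C (Bob): min(-4, 9) = -4
D (Bob): min(8, 6) = 6
B (Alice): max(-4, 6) = 6
F (Bob): min(-5, 8) = -5
E (Alice): max(-5, 8) = 8
Root (Bob): min(6, 8) = 6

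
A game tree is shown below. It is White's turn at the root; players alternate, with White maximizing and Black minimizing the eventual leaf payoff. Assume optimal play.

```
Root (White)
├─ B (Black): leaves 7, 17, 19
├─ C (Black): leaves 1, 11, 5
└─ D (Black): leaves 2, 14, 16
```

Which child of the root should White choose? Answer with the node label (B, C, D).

B

B (Black): min(7, 17, 19) = 7
C (Black): min(1, 11, 5) = 1
D (Black): min(2, 14, 16) = 2
Root (White): max(7, 1, 2) = 7
White picks the child with the highest value: B (value 7).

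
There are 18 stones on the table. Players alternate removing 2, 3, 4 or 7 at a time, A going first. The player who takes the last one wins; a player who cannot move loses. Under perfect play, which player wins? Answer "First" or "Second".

First

Mark each pile size as W (mover wins) or L (mover loses):
i:   0  1  2  3  4  5  6  7  8  9 10 11 12 13 14 15 16 17 18
     L  L  W  W  W  W  L  W  W  W  W  L  L  W  W  W  W  L  W
Position 18 is W, so the first player wins.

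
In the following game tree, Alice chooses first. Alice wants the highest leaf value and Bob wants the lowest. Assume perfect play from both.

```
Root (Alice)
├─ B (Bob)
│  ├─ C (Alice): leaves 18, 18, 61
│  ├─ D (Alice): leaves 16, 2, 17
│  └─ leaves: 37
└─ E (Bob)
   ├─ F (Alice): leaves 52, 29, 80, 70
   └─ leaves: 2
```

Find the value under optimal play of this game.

C (Alice): max(18, 18, 61) = 61
D (Alice): max(16, 2, 17) = 17
B (Bob): min(61, 17, 37) = 17
F (Alice): max(52, 29, 80, 70) = 80
E (Bob): min(80, 2) = 2
Root (Alice): max(17, 2) = 17

17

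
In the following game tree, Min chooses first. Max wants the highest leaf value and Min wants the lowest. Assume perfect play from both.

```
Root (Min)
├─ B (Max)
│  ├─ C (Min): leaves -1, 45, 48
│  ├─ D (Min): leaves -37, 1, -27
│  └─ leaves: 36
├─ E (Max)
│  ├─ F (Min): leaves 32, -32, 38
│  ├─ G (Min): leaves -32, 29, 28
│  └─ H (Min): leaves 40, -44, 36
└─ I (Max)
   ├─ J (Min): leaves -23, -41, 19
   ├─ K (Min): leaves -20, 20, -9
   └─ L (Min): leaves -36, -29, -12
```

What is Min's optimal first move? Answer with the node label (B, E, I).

E

C (Min): min(-1, 45, 48) = -1
D (Min): min(-37, 1, -27) = -37
B (Max): max(-1, -37, 36) = 36
F (Min): min(32, -32, 38) = -32
G (Min): min(-32, 29, 28) = -32
H (Min): min(40, -44, 36) = -44
E (Max): max(-32, -32, -44) = -32
J (Min): min(-23, -41, 19) = -41
K (Min): min(-20, 20, -9) = -20
L (Min): min(-36, -29, -12) = -36
I (Max): max(-41, -20, -36) = -20
Root (Min): min(36, -32, -20) = -32
Min picks the child with the lowest value: E (value -32).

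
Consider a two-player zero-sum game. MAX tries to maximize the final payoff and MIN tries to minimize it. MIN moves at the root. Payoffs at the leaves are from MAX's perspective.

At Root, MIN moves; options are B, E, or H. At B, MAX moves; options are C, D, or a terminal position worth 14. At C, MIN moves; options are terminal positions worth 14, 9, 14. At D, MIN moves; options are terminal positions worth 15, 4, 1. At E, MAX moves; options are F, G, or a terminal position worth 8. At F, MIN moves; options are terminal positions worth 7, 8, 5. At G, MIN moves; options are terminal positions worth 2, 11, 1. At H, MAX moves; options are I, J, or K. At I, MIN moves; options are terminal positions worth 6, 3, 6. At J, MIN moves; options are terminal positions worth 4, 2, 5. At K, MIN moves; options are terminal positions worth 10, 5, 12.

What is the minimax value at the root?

C (MIN): min(14, 9, 14) = 9
D (MIN): min(15, 4, 1) = 1
B (MAX): max(9, 1, 14) = 14
F (MIN): min(7, 8, 5) = 5
G (MIN): min(2, 11, 1) = 1
E (MAX): max(5, 1, 8) = 8
I (MIN): min(6, 3, 6) = 3
J (MIN): min(4, 2, 5) = 2
K (MIN): min(10, 5, 12) = 5
H (MAX): max(3, 2, 5) = 5
Root (MIN): min(14, 8, 5) = 5

5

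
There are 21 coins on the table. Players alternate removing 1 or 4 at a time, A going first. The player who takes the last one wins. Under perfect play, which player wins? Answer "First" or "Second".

Compute winning (W) and losing (L) positions by backward induction:
i:   0  1  2  3  4  5  6  7  8  9 10 11 12 13 14 15 16 17 18 19 20 21
     L  W  L  W  W  L  W  L  W  W  L  W  L  W  W  L  W  L  W  W  L  W
Position 21 is W, so the first player wins.

First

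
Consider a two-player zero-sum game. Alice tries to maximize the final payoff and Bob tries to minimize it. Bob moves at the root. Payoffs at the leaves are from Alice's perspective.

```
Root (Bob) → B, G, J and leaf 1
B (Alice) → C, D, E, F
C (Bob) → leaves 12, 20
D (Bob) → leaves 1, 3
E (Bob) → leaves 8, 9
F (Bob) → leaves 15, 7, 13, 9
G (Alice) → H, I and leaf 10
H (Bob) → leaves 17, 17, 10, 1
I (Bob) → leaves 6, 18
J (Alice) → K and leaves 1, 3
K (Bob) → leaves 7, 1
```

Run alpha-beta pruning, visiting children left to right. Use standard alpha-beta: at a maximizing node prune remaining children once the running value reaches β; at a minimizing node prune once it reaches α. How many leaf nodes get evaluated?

C [α=-∞,β=+∞]: v=12
D [α=12,β=+∞]: v=1 after child 1 ≤ α → α-cutoff, skip 1
E [α=12,β=+∞]: v=8 after child 1 ≤ α → α-cutoff, skip 1
F [α=12,β=+∞]: v=7 after child 2 ≤ α → α-cutoff, skip 2
B [α=-∞,β=+∞]: v=12
H [α=-∞,β=12]: v=1
I [α=1,β=12]: v=6
G [α=-∞,β=12]: v=10
K [α=-∞,β=10]: v=1
J [α=-∞,β=10]: v=3
Root [α=-∞,β=+∞]: v=1
Leaves evaluated: 18 of 22.

18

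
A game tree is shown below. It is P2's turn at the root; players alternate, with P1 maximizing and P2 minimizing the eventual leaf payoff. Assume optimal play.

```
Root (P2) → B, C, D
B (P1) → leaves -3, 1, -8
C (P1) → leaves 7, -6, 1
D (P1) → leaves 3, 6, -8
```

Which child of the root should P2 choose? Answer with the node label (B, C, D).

B

B (P1): max(-3, 1, -8) = 1
C (P1): max(7, -6, 1) = 7
D (P1): max(3, 6, -8) = 6
Root (P2): min(1, 7, 6) = 1
P2 picks the child with the lowest value: B (value 1).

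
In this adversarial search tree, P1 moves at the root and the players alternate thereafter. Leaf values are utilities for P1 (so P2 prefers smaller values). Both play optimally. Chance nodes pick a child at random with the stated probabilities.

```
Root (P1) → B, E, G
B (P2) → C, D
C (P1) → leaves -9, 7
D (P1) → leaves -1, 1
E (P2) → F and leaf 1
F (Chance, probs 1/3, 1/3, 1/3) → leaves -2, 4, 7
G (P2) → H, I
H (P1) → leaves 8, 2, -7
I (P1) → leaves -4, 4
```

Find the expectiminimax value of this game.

4

C (P1): max(-9, 7) = 7
D (P1): max(-1, 1) = 1
B (P2): min(7, 1) = 1
F (Chance): 1/3·-2 + 1/3·4 + 1/3·7 = 3
E (P2): min(3, 1) = 1
H (P1): max(8, 2, -7) = 8
I (P1): max(-4, 4) = 4
G (P2): min(8, 4) = 4
Root (P1): max(1, 1, 4) = 4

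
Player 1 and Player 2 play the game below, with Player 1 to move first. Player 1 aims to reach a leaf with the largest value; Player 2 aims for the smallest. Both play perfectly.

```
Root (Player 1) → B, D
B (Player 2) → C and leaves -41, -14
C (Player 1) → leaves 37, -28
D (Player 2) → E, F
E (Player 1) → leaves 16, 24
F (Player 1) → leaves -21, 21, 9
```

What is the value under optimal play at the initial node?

21

C (Player 1): max(37, -28) = 37
B (Player 2): min(37, -41, -14) = -41
E (Player 1): max(16, 24) = 24
F (Player 1): max(-21, 21, 9) = 21
D (Player 2): min(24, 21) = 21
Root (Player 1): max(-41, 21) = 21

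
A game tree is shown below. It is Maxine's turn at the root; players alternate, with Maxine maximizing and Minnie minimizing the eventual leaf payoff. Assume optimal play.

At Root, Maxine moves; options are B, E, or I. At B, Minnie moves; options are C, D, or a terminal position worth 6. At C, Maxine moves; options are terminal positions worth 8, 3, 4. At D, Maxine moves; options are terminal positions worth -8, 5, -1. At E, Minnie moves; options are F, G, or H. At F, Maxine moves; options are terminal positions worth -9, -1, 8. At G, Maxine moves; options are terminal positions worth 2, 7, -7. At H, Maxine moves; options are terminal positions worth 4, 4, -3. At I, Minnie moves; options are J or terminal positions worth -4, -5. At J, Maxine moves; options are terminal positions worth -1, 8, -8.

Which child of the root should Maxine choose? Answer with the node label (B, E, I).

C (Maxine): max(8, 3, 4) = 8
D (Maxine): max(-8, 5, -1) = 5
B (Minnie): min(8, 5, 6) = 5
F (Maxine): max(-9, -1, 8) = 8
G (Maxine): max(2, 7, -7) = 7
H (Maxine): max(4, 4, -3) = 4
E (Minnie): min(8, 7, 4) = 4
J (Maxine): max(-1, 8, -8) = 8
I (Minnie): min(8, -4, -5) = -5
Root (Maxine): max(5, 4, -5) = 5
Maxine picks the child with the highest value: B (value 5).

B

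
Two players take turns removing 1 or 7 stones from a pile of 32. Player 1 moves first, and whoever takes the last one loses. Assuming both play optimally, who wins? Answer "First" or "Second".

First

W/L table (W = player to move can force a win):
i:   0  1  2  3  4  5  6  7  8  9 10 11 12 13 14 15 16 17 18 19 20 21 22 23 24 25 26 27 28 29 30 31 32
     W  L  W  L  W  L  W  L  W  L  W  L  W  L  W  L  W  L  W  L  W  L  W  L  W  L  W  L  W  L  W  L  W
Position 32 is W, so the first player wins.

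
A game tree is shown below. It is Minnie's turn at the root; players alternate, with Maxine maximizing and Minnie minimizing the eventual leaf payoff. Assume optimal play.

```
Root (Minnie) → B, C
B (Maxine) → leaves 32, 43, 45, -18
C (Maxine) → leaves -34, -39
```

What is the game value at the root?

B (Maxine): max(32, 43, 45, -18) = 45
C (Maxine): max(-34, -39) = -34
Root (Minnie): min(45, -34) = -34

-34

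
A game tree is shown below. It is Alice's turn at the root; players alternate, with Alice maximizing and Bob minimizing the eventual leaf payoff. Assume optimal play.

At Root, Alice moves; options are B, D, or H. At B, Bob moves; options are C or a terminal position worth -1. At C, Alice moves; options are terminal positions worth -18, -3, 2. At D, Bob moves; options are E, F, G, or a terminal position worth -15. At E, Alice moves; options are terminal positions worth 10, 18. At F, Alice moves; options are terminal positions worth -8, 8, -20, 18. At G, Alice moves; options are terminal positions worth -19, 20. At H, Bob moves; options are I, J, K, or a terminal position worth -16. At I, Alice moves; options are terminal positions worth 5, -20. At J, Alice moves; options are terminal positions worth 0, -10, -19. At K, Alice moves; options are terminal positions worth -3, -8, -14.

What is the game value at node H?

I: max(5, -20) = 5
J: max(0, -10, -19) = 0
K: max(-3, -8, -14) = -3
H: min(5, 0, -3, -16) = -16

-16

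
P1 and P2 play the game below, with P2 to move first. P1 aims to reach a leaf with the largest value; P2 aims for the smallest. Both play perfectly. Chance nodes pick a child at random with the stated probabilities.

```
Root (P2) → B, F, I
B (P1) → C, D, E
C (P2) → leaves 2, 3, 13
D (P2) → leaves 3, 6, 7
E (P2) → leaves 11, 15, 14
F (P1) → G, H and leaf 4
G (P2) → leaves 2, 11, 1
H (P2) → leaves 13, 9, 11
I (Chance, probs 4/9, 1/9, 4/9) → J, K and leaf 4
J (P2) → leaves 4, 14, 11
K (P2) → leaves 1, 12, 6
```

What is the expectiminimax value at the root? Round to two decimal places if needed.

3.67

C (P2): min(2, 3, 13) = 2
D (P2): min(3, 6, 7) = 3
E (P2): min(11, 15, 14) = 11
B (P1): max(2, 3, 11) = 11
G (P2): min(2, 11, 1) = 1
H (P2): min(13, 9, 11) = 9
F (P1): max(1, 9, 4) = 9
J (P2): min(4, 14, 11) = 4
K (P2): min(1, 12, 6) = 1
I (Chance): 4/9·4 + 1/9·1 + 4/9·4 = 3.67
Root (P2): min(11, 9, 3.67) = 3.67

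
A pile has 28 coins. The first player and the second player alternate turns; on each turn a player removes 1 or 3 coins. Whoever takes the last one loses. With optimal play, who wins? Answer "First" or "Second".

First

W/L table (W = player to move can force a win):
i:   0  1  2  3  4  5  6  7  8  9 10 11 12 13 14 15 16 17 18 19 20 21 22 23 24 25 26 27 28
     W  L  W  L  W  L  W  L  W  L  W  L  W  L  W  L  W  L  W  L  W  L  W  L  W  L  W  L  W
Position 28 is W, so the first player wins.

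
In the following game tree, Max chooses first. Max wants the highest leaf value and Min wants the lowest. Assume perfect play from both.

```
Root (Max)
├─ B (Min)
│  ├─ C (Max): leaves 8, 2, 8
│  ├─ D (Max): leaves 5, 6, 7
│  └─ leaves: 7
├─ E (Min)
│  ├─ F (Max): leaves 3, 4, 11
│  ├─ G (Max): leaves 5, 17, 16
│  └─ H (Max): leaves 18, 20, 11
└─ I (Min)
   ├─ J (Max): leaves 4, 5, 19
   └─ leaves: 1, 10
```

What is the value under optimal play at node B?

7

C: max(8, 2, 8) = 8
D: max(5, 6, 7) = 7
B: min(8, 7, 7) = 7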